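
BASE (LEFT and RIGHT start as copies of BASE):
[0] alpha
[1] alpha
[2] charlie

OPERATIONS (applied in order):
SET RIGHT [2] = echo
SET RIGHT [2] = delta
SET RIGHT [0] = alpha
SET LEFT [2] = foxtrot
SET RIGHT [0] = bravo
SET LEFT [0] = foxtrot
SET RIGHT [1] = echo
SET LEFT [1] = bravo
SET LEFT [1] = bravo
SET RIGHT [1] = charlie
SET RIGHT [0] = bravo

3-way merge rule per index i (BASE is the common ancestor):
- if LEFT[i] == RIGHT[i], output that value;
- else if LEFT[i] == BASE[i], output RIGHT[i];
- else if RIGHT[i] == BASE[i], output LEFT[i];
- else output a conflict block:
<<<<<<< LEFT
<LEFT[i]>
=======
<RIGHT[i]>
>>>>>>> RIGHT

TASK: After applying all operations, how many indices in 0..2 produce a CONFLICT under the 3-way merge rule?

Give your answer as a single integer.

Answer: 3

Derivation:
Final LEFT:  [foxtrot, bravo, foxtrot]
Final RIGHT: [bravo, charlie, delta]
i=0: BASE=alpha L=foxtrot R=bravo all differ -> CONFLICT
i=1: BASE=alpha L=bravo R=charlie all differ -> CONFLICT
i=2: BASE=charlie L=foxtrot R=delta all differ -> CONFLICT
Conflict count: 3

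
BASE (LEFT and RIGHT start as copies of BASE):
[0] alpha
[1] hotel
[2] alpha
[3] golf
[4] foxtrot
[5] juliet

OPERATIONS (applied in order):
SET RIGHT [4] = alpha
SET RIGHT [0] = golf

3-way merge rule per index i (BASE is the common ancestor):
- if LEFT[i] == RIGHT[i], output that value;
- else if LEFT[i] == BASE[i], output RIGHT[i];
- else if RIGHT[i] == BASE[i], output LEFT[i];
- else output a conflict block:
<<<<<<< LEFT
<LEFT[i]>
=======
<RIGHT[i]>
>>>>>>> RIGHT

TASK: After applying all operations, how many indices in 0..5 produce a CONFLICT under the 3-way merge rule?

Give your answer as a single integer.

Answer: 0

Derivation:
Final LEFT:  [alpha, hotel, alpha, golf, foxtrot, juliet]
Final RIGHT: [golf, hotel, alpha, golf, alpha, juliet]
i=0: L=alpha=BASE, R=golf -> take RIGHT -> golf
i=1: L=hotel R=hotel -> agree -> hotel
i=2: L=alpha R=alpha -> agree -> alpha
i=3: L=golf R=golf -> agree -> golf
i=4: L=foxtrot=BASE, R=alpha -> take RIGHT -> alpha
i=5: L=juliet R=juliet -> agree -> juliet
Conflict count: 0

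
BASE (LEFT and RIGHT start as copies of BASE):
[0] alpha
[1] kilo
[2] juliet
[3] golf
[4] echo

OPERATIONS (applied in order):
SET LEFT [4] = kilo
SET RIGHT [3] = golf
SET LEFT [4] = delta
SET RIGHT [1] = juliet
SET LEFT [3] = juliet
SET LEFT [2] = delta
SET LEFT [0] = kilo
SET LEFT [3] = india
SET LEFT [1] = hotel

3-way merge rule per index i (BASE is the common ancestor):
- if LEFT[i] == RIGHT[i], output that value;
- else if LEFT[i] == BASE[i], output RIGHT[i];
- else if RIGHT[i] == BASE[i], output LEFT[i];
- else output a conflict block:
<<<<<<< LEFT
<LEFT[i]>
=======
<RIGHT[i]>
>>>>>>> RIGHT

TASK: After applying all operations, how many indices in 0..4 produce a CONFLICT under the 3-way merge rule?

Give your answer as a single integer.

Final LEFT:  [kilo, hotel, delta, india, delta]
Final RIGHT: [alpha, juliet, juliet, golf, echo]
i=0: L=kilo, R=alpha=BASE -> take LEFT -> kilo
i=1: BASE=kilo L=hotel R=juliet all differ -> CONFLICT
i=2: L=delta, R=juliet=BASE -> take LEFT -> delta
i=3: L=india, R=golf=BASE -> take LEFT -> india
i=4: L=delta, R=echo=BASE -> take LEFT -> delta
Conflict count: 1

Answer: 1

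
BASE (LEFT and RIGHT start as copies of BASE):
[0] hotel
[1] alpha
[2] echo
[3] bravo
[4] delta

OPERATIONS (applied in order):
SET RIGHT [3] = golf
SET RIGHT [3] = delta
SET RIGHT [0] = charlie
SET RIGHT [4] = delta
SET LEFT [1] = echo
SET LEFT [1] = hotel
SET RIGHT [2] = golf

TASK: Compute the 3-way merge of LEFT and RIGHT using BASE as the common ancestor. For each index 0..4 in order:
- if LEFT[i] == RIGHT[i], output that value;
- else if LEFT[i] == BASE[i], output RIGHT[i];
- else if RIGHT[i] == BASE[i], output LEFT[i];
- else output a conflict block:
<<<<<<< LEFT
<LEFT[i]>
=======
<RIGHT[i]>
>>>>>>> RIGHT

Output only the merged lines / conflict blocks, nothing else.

Final LEFT:  [hotel, hotel, echo, bravo, delta]
Final RIGHT: [charlie, alpha, golf, delta, delta]
i=0: L=hotel=BASE, R=charlie -> take RIGHT -> charlie
i=1: L=hotel, R=alpha=BASE -> take LEFT -> hotel
i=2: L=echo=BASE, R=golf -> take RIGHT -> golf
i=3: L=bravo=BASE, R=delta -> take RIGHT -> delta
i=4: L=delta R=delta -> agree -> delta

Answer: charlie
hotel
golf
delta
delta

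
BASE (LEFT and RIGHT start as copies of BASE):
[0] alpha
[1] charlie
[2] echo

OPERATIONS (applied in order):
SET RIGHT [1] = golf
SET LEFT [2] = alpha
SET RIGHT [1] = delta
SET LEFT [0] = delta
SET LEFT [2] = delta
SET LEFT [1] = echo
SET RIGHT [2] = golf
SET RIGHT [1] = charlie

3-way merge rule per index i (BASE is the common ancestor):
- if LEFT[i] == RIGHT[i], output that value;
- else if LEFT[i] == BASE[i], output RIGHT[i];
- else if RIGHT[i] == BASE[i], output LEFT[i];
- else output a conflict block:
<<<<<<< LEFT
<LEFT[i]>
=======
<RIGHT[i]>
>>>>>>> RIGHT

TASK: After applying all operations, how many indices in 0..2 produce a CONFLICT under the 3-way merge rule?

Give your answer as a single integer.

Final LEFT:  [delta, echo, delta]
Final RIGHT: [alpha, charlie, golf]
i=0: L=delta, R=alpha=BASE -> take LEFT -> delta
i=1: L=echo, R=charlie=BASE -> take LEFT -> echo
i=2: BASE=echo L=delta R=golf all differ -> CONFLICT
Conflict count: 1

Answer: 1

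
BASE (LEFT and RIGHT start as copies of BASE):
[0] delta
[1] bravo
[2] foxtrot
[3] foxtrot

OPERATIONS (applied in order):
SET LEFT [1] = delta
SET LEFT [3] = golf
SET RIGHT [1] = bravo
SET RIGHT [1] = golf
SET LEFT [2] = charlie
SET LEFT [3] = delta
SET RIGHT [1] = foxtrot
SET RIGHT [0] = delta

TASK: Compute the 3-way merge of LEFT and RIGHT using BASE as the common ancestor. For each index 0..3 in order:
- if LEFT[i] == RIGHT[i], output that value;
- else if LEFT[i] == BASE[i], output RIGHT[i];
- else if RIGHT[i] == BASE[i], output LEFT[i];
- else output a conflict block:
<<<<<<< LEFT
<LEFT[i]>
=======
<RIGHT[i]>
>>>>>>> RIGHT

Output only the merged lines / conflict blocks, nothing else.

Answer: delta
<<<<<<< LEFT
delta
=======
foxtrot
>>>>>>> RIGHT
charlie
delta

Derivation:
Final LEFT:  [delta, delta, charlie, delta]
Final RIGHT: [delta, foxtrot, foxtrot, foxtrot]
i=0: L=delta R=delta -> agree -> delta
i=1: BASE=bravo L=delta R=foxtrot all differ -> CONFLICT
i=2: L=charlie, R=foxtrot=BASE -> take LEFT -> charlie
i=3: L=delta, R=foxtrot=BASE -> take LEFT -> delta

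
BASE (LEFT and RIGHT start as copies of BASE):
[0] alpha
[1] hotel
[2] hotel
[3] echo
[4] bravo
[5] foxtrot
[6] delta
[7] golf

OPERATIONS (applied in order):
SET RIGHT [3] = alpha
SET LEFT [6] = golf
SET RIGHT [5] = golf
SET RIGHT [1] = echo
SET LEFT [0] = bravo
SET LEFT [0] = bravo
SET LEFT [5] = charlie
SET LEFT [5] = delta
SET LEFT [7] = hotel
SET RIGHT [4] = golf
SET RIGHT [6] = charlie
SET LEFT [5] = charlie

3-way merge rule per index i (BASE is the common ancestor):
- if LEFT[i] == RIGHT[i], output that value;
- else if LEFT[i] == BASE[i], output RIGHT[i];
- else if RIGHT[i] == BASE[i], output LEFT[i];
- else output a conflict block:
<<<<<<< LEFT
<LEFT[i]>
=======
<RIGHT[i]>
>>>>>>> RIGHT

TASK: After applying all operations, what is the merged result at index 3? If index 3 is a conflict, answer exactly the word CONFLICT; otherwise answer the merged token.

Final LEFT:  [bravo, hotel, hotel, echo, bravo, charlie, golf, hotel]
Final RIGHT: [alpha, echo, hotel, alpha, golf, golf, charlie, golf]
i=0: L=bravo, R=alpha=BASE -> take LEFT -> bravo
i=1: L=hotel=BASE, R=echo -> take RIGHT -> echo
i=2: L=hotel R=hotel -> agree -> hotel
i=3: L=echo=BASE, R=alpha -> take RIGHT -> alpha
i=4: L=bravo=BASE, R=golf -> take RIGHT -> golf
i=5: BASE=foxtrot L=charlie R=golf all differ -> CONFLICT
i=6: BASE=delta L=golf R=charlie all differ -> CONFLICT
i=7: L=hotel, R=golf=BASE -> take LEFT -> hotel
Index 3 -> alpha

Answer: alpha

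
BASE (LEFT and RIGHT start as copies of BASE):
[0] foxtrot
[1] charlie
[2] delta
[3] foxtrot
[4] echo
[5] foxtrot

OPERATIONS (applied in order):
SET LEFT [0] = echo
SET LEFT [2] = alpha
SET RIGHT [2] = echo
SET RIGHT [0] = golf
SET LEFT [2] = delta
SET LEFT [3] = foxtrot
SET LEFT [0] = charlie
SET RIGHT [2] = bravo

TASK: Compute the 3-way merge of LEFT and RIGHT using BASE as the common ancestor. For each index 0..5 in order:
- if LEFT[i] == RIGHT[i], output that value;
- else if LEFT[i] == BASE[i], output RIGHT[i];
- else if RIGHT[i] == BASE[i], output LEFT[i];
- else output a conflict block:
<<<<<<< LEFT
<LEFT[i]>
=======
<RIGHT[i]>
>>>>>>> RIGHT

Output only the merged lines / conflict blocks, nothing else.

Final LEFT:  [charlie, charlie, delta, foxtrot, echo, foxtrot]
Final RIGHT: [golf, charlie, bravo, foxtrot, echo, foxtrot]
i=0: BASE=foxtrot L=charlie R=golf all differ -> CONFLICT
i=1: L=charlie R=charlie -> agree -> charlie
i=2: L=delta=BASE, R=bravo -> take RIGHT -> bravo
i=3: L=foxtrot R=foxtrot -> agree -> foxtrot
i=4: L=echo R=echo -> agree -> echo
i=5: L=foxtrot R=foxtrot -> agree -> foxtrot

Answer: <<<<<<< LEFT
charlie
=======
golf
>>>>>>> RIGHT
charlie
bravo
foxtrot
echo
foxtrot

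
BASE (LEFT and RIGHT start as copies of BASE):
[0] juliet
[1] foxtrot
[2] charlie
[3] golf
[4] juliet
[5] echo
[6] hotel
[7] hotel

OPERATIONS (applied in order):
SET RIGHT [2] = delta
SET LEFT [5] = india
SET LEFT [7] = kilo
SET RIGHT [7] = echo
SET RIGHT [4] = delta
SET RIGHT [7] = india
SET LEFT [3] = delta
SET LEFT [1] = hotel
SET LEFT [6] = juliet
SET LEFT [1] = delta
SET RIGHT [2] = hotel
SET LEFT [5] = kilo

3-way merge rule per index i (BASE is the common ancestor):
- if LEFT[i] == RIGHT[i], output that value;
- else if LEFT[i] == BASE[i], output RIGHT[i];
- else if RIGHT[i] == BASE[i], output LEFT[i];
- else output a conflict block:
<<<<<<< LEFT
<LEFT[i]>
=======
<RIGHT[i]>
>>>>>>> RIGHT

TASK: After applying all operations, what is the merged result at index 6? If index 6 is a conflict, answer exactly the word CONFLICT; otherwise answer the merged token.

Answer: juliet

Derivation:
Final LEFT:  [juliet, delta, charlie, delta, juliet, kilo, juliet, kilo]
Final RIGHT: [juliet, foxtrot, hotel, golf, delta, echo, hotel, india]
i=0: L=juliet R=juliet -> agree -> juliet
i=1: L=delta, R=foxtrot=BASE -> take LEFT -> delta
i=2: L=charlie=BASE, R=hotel -> take RIGHT -> hotel
i=3: L=delta, R=golf=BASE -> take LEFT -> delta
i=4: L=juliet=BASE, R=delta -> take RIGHT -> delta
i=5: L=kilo, R=echo=BASE -> take LEFT -> kilo
i=6: L=juliet, R=hotel=BASE -> take LEFT -> juliet
i=7: BASE=hotel L=kilo R=india all differ -> CONFLICT
Index 6 -> juliet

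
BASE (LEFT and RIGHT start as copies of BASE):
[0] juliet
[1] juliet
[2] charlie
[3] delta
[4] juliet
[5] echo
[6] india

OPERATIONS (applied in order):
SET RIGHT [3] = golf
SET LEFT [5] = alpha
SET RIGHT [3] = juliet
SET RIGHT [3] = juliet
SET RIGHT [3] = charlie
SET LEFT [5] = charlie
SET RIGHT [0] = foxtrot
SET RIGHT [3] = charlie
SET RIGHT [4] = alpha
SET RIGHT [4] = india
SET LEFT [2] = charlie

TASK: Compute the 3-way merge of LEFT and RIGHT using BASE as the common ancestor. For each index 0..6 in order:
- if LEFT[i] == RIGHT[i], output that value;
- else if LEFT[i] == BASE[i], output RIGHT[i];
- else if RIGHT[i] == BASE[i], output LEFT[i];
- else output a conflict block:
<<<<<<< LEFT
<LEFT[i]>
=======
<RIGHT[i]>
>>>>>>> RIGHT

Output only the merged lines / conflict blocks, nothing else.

Final LEFT:  [juliet, juliet, charlie, delta, juliet, charlie, india]
Final RIGHT: [foxtrot, juliet, charlie, charlie, india, echo, india]
i=0: L=juliet=BASE, R=foxtrot -> take RIGHT -> foxtrot
i=1: L=juliet R=juliet -> agree -> juliet
i=2: L=charlie R=charlie -> agree -> charlie
i=3: L=delta=BASE, R=charlie -> take RIGHT -> charlie
i=4: L=juliet=BASE, R=india -> take RIGHT -> india
i=5: L=charlie, R=echo=BASE -> take LEFT -> charlie
i=6: L=india R=india -> agree -> india

Answer: foxtrot
juliet
charlie
charlie
india
charlie
india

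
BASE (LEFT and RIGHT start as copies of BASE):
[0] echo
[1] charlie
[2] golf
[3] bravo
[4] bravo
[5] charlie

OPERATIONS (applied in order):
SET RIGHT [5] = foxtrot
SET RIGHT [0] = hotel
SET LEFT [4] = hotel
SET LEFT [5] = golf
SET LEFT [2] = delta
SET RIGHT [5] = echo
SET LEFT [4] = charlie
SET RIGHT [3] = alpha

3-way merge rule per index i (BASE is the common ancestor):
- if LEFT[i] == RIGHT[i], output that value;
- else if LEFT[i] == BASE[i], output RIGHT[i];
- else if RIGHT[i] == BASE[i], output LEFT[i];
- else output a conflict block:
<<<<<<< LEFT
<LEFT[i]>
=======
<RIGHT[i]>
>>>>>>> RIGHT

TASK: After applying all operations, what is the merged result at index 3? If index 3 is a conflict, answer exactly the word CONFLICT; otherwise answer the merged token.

Final LEFT:  [echo, charlie, delta, bravo, charlie, golf]
Final RIGHT: [hotel, charlie, golf, alpha, bravo, echo]
i=0: L=echo=BASE, R=hotel -> take RIGHT -> hotel
i=1: L=charlie R=charlie -> agree -> charlie
i=2: L=delta, R=golf=BASE -> take LEFT -> delta
i=3: L=bravo=BASE, R=alpha -> take RIGHT -> alpha
i=4: L=charlie, R=bravo=BASE -> take LEFT -> charlie
i=5: BASE=charlie L=golf R=echo all differ -> CONFLICT
Index 3 -> alpha

Answer: alpha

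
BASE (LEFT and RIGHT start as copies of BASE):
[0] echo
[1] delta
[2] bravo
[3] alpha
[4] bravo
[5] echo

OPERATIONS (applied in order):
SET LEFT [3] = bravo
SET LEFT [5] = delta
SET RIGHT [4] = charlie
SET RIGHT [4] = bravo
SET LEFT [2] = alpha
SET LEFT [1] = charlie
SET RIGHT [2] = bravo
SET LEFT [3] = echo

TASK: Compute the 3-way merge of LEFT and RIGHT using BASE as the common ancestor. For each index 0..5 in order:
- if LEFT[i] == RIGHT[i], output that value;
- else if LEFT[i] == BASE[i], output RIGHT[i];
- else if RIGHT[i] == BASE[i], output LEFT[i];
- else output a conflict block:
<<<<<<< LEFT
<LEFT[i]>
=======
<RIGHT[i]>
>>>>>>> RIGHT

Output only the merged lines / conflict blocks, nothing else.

Final LEFT:  [echo, charlie, alpha, echo, bravo, delta]
Final RIGHT: [echo, delta, bravo, alpha, bravo, echo]
i=0: L=echo R=echo -> agree -> echo
i=1: L=charlie, R=delta=BASE -> take LEFT -> charlie
i=2: L=alpha, R=bravo=BASE -> take LEFT -> alpha
i=3: L=echo, R=alpha=BASE -> take LEFT -> echo
i=4: L=bravo R=bravo -> agree -> bravo
i=5: L=delta, R=echo=BASE -> take LEFT -> delta

Answer: echo
charlie
alpha
echo
bravo
delta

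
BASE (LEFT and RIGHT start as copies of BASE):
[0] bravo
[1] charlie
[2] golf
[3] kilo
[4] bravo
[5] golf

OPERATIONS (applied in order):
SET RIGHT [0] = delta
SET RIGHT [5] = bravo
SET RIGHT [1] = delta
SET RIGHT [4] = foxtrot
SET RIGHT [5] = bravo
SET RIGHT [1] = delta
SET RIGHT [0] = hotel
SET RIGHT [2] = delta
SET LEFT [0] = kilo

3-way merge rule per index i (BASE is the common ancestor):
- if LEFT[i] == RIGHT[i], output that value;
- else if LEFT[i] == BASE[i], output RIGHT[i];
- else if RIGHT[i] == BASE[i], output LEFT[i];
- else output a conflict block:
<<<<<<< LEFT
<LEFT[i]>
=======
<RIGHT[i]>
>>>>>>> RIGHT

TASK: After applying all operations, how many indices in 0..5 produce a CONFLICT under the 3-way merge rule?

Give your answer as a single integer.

Answer: 1

Derivation:
Final LEFT:  [kilo, charlie, golf, kilo, bravo, golf]
Final RIGHT: [hotel, delta, delta, kilo, foxtrot, bravo]
i=0: BASE=bravo L=kilo R=hotel all differ -> CONFLICT
i=1: L=charlie=BASE, R=delta -> take RIGHT -> delta
i=2: L=golf=BASE, R=delta -> take RIGHT -> delta
i=3: L=kilo R=kilo -> agree -> kilo
i=4: L=bravo=BASE, R=foxtrot -> take RIGHT -> foxtrot
i=5: L=golf=BASE, R=bravo -> take RIGHT -> bravo
Conflict count: 1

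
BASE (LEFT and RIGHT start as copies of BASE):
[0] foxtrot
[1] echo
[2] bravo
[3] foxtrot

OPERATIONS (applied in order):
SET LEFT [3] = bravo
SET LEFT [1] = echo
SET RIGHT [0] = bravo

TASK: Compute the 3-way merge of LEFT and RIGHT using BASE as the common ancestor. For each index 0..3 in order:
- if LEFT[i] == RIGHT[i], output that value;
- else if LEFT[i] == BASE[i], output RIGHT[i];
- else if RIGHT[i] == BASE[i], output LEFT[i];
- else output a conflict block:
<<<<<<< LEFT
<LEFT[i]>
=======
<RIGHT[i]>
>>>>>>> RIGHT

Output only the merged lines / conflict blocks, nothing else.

Final LEFT:  [foxtrot, echo, bravo, bravo]
Final RIGHT: [bravo, echo, bravo, foxtrot]
i=0: L=foxtrot=BASE, R=bravo -> take RIGHT -> bravo
i=1: L=echo R=echo -> agree -> echo
i=2: L=bravo R=bravo -> agree -> bravo
i=3: L=bravo, R=foxtrot=BASE -> take LEFT -> bravo

Answer: bravo
echo
bravo
bravo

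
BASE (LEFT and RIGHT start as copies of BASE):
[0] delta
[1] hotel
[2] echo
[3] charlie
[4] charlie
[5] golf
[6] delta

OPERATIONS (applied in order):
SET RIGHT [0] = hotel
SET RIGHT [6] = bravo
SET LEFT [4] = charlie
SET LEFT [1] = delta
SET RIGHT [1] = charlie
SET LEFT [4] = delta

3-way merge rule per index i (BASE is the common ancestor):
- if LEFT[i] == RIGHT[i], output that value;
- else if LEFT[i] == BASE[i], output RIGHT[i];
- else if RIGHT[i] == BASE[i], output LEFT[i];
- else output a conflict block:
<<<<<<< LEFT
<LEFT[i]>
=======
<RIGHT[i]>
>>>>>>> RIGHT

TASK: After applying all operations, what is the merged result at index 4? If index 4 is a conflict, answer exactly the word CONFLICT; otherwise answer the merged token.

Answer: delta

Derivation:
Final LEFT:  [delta, delta, echo, charlie, delta, golf, delta]
Final RIGHT: [hotel, charlie, echo, charlie, charlie, golf, bravo]
i=0: L=delta=BASE, R=hotel -> take RIGHT -> hotel
i=1: BASE=hotel L=delta R=charlie all differ -> CONFLICT
i=2: L=echo R=echo -> agree -> echo
i=3: L=charlie R=charlie -> agree -> charlie
i=4: L=delta, R=charlie=BASE -> take LEFT -> delta
i=5: L=golf R=golf -> agree -> golf
i=6: L=delta=BASE, R=bravo -> take RIGHT -> bravo
Index 4 -> delta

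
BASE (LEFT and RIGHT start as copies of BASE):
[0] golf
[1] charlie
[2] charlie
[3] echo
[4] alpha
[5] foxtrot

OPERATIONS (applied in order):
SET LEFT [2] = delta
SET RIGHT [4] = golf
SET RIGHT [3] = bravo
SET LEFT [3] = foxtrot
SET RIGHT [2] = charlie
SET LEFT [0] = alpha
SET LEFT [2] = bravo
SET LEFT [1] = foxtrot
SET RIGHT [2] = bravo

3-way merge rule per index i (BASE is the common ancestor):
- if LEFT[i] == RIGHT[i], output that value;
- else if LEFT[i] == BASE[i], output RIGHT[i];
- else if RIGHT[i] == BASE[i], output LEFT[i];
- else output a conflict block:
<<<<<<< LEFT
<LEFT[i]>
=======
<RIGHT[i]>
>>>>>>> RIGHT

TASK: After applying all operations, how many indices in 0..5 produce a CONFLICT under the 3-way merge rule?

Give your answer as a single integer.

Answer: 1

Derivation:
Final LEFT:  [alpha, foxtrot, bravo, foxtrot, alpha, foxtrot]
Final RIGHT: [golf, charlie, bravo, bravo, golf, foxtrot]
i=0: L=alpha, R=golf=BASE -> take LEFT -> alpha
i=1: L=foxtrot, R=charlie=BASE -> take LEFT -> foxtrot
i=2: L=bravo R=bravo -> agree -> bravo
i=3: BASE=echo L=foxtrot R=bravo all differ -> CONFLICT
i=4: L=alpha=BASE, R=golf -> take RIGHT -> golf
i=5: L=foxtrot R=foxtrot -> agree -> foxtrot
Conflict count: 1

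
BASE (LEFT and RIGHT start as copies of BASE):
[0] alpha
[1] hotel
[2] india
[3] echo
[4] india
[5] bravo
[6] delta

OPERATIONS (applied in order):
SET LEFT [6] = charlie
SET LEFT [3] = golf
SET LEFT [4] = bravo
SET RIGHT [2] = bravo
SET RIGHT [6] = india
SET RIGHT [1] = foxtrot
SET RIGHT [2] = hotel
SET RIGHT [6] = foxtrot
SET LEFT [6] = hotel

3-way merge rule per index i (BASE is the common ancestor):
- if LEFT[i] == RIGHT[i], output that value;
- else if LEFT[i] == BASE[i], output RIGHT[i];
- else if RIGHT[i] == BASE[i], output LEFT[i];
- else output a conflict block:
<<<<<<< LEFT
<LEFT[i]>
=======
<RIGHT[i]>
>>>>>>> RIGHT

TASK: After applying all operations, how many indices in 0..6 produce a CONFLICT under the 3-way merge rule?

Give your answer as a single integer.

Answer: 1

Derivation:
Final LEFT:  [alpha, hotel, india, golf, bravo, bravo, hotel]
Final RIGHT: [alpha, foxtrot, hotel, echo, india, bravo, foxtrot]
i=0: L=alpha R=alpha -> agree -> alpha
i=1: L=hotel=BASE, R=foxtrot -> take RIGHT -> foxtrot
i=2: L=india=BASE, R=hotel -> take RIGHT -> hotel
i=3: L=golf, R=echo=BASE -> take LEFT -> golf
i=4: L=bravo, R=india=BASE -> take LEFT -> bravo
i=5: L=bravo R=bravo -> agree -> bravo
i=6: BASE=delta L=hotel R=foxtrot all differ -> CONFLICT
Conflict count: 1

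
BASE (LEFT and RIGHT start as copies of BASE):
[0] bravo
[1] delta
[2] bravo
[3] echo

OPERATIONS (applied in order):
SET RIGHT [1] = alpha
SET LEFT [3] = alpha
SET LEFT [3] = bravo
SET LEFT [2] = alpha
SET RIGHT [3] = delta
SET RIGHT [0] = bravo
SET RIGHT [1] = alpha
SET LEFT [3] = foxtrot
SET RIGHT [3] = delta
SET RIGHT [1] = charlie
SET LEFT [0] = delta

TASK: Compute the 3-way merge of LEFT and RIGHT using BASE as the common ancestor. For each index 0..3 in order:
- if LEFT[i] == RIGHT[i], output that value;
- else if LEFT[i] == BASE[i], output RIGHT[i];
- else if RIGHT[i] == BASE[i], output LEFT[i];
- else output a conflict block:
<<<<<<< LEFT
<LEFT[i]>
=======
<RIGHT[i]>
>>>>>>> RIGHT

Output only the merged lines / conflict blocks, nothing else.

Answer: delta
charlie
alpha
<<<<<<< LEFT
foxtrot
=======
delta
>>>>>>> RIGHT

Derivation:
Final LEFT:  [delta, delta, alpha, foxtrot]
Final RIGHT: [bravo, charlie, bravo, delta]
i=0: L=delta, R=bravo=BASE -> take LEFT -> delta
i=1: L=delta=BASE, R=charlie -> take RIGHT -> charlie
i=2: L=alpha, R=bravo=BASE -> take LEFT -> alpha
i=3: BASE=echo L=foxtrot R=delta all differ -> CONFLICT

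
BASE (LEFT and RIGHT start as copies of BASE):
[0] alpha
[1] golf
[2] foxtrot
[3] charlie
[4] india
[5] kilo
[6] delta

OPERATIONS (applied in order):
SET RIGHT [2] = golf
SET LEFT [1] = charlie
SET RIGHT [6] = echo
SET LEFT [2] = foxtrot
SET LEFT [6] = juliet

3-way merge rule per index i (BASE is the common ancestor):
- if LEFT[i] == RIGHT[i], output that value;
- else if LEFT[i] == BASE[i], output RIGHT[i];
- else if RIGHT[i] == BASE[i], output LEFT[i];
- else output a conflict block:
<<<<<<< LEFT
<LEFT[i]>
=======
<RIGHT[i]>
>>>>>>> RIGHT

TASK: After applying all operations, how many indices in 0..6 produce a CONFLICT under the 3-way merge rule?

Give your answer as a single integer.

Answer: 1

Derivation:
Final LEFT:  [alpha, charlie, foxtrot, charlie, india, kilo, juliet]
Final RIGHT: [alpha, golf, golf, charlie, india, kilo, echo]
i=0: L=alpha R=alpha -> agree -> alpha
i=1: L=charlie, R=golf=BASE -> take LEFT -> charlie
i=2: L=foxtrot=BASE, R=golf -> take RIGHT -> golf
i=3: L=charlie R=charlie -> agree -> charlie
i=4: L=india R=india -> agree -> india
i=5: L=kilo R=kilo -> agree -> kilo
i=6: BASE=delta L=juliet R=echo all differ -> CONFLICT
Conflict count: 1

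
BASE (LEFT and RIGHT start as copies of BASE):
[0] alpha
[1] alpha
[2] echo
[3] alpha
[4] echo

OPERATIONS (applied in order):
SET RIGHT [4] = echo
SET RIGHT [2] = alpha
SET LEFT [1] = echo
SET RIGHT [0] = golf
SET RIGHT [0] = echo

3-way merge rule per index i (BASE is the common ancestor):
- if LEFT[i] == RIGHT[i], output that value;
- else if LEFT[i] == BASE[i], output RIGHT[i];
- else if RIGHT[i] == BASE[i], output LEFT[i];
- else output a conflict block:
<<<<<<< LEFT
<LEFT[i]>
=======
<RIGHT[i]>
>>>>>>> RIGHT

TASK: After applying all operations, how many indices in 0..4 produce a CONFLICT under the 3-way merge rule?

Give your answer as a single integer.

Answer: 0

Derivation:
Final LEFT:  [alpha, echo, echo, alpha, echo]
Final RIGHT: [echo, alpha, alpha, alpha, echo]
i=0: L=alpha=BASE, R=echo -> take RIGHT -> echo
i=1: L=echo, R=alpha=BASE -> take LEFT -> echo
i=2: L=echo=BASE, R=alpha -> take RIGHT -> alpha
i=3: L=alpha R=alpha -> agree -> alpha
i=4: L=echo R=echo -> agree -> echo
Conflict count: 0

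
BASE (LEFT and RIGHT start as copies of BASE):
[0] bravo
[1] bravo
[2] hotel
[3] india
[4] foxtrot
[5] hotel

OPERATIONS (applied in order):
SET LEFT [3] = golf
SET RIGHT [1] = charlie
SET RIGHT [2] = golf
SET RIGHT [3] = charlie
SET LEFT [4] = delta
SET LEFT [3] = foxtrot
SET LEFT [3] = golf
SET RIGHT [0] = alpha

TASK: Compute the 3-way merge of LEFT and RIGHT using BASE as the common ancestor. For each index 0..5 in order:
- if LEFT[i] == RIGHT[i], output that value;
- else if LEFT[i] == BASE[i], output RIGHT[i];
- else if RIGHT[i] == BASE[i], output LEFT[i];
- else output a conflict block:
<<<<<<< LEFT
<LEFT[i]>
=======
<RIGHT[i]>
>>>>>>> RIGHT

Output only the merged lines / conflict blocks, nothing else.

Final LEFT:  [bravo, bravo, hotel, golf, delta, hotel]
Final RIGHT: [alpha, charlie, golf, charlie, foxtrot, hotel]
i=0: L=bravo=BASE, R=alpha -> take RIGHT -> alpha
i=1: L=bravo=BASE, R=charlie -> take RIGHT -> charlie
i=2: L=hotel=BASE, R=golf -> take RIGHT -> golf
i=3: BASE=india L=golf R=charlie all differ -> CONFLICT
i=4: L=delta, R=foxtrot=BASE -> take LEFT -> delta
i=5: L=hotel R=hotel -> agree -> hotel

Answer: alpha
charlie
golf
<<<<<<< LEFT
golf
=======
charlie
>>>>>>> RIGHT
delta
hotel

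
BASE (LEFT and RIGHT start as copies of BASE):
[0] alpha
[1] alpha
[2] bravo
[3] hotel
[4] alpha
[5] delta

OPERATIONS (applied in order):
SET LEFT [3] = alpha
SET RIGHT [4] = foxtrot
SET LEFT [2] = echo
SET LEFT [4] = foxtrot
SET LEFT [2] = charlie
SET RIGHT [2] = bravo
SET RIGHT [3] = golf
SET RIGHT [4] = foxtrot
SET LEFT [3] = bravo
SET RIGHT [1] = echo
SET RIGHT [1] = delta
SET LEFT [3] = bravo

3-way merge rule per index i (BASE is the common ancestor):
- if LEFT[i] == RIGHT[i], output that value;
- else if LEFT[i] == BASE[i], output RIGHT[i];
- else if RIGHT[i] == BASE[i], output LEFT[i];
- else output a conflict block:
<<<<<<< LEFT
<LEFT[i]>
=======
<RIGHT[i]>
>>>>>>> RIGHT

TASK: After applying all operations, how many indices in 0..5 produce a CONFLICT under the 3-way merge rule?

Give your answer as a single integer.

Final LEFT:  [alpha, alpha, charlie, bravo, foxtrot, delta]
Final RIGHT: [alpha, delta, bravo, golf, foxtrot, delta]
i=0: L=alpha R=alpha -> agree -> alpha
i=1: L=alpha=BASE, R=delta -> take RIGHT -> delta
i=2: L=charlie, R=bravo=BASE -> take LEFT -> charlie
i=3: BASE=hotel L=bravo R=golf all differ -> CONFLICT
i=4: L=foxtrot R=foxtrot -> agree -> foxtrot
i=5: L=delta R=delta -> agree -> delta
Conflict count: 1

Answer: 1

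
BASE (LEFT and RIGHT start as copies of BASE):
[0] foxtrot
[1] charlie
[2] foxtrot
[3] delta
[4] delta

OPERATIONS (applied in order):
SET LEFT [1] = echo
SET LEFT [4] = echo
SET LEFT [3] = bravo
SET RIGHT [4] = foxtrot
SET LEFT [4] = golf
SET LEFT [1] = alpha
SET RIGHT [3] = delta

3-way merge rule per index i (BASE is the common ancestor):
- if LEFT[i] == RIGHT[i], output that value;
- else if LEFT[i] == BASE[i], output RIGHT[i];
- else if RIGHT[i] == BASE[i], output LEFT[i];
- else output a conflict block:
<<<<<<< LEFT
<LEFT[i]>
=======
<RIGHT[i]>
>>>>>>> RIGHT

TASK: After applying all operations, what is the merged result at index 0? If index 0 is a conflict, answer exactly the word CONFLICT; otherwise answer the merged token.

Final LEFT:  [foxtrot, alpha, foxtrot, bravo, golf]
Final RIGHT: [foxtrot, charlie, foxtrot, delta, foxtrot]
i=0: L=foxtrot R=foxtrot -> agree -> foxtrot
i=1: L=alpha, R=charlie=BASE -> take LEFT -> alpha
i=2: L=foxtrot R=foxtrot -> agree -> foxtrot
i=3: L=bravo, R=delta=BASE -> take LEFT -> bravo
i=4: BASE=delta L=golf R=foxtrot all differ -> CONFLICT
Index 0 -> foxtrot

Answer: foxtrot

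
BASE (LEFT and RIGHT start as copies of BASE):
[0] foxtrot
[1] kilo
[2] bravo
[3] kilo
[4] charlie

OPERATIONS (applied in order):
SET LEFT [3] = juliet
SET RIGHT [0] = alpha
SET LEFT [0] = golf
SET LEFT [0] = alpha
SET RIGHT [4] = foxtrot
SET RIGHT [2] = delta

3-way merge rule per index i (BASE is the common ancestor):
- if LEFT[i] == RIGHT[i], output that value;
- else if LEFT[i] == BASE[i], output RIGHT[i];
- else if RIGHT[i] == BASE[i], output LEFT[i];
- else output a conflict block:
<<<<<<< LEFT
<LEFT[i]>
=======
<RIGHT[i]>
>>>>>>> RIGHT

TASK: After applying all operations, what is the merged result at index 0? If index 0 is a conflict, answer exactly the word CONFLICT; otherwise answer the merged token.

Final LEFT:  [alpha, kilo, bravo, juliet, charlie]
Final RIGHT: [alpha, kilo, delta, kilo, foxtrot]
i=0: L=alpha R=alpha -> agree -> alpha
i=1: L=kilo R=kilo -> agree -> kilo
i=2: L=bravo=BASE, R=delta -> take RIGHT -> delta
i=3: L=juliet, R=kilo=BASE -> take LEFT -> juliet
i=4: L=charlie=BASE, R=foxtrot -> take RIGHT -> foxtrot
Index 0 -> alpha

Answer: alpha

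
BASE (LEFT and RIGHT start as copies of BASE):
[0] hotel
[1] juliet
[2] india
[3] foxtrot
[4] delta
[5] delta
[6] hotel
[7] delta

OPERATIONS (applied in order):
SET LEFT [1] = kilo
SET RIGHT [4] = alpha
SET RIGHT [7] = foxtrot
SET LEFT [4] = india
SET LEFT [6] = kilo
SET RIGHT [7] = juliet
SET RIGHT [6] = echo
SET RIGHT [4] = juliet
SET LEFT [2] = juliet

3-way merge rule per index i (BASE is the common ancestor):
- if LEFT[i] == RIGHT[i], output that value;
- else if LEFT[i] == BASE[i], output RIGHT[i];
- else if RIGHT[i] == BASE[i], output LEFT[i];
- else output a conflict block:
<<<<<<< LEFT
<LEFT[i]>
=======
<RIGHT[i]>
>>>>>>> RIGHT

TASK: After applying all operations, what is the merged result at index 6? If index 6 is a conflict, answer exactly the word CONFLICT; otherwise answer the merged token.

Answer: CONFLICT

Derivation:
Final LEFT:  [hotel, kilo, juliet, foxtrot, india, delta, kilo, delta]
Final RIGHT: [hotel, juliet, india, foxtrot, juliet, delta, echo, juliet]
i=0: L=hotel R=hotel -> agree -> hotel
i=1: L=kilo, R=juliet=BASE -> take LEFT -> kilo
i=2: L=juliet, R=india=BASE -> take LEFT -> juliet
i=3: L=foxtrot R=foxtrot -> agree -> foxtrot
i=4: BASE=delta L=india R=juliet all differ -> CONFLICT
i=5: L=delta R=delta -> agree -> delta
i=6: BASE=hotel L=kilo R=echo all differ -> CONFLICT
i=7: L=delta=BASE, R=juliet -> take RIGHT -> juliet
Index 6 -> CONFLICT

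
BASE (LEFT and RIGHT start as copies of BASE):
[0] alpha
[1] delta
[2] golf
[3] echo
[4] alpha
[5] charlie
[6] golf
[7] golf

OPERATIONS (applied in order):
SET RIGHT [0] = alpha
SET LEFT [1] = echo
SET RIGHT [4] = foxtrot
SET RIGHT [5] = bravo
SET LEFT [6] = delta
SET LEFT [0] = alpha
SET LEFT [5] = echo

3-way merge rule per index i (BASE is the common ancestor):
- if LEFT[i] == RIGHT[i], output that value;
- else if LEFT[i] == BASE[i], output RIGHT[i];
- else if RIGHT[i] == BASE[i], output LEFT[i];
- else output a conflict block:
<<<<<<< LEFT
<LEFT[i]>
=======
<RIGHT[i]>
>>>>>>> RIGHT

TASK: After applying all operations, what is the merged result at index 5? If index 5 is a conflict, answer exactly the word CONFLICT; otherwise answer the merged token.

Answer: CONFLICT

Derivation:
Final LEFT:  [alpha, echo, golf, echo, alpha, echo, delta, golf]
Final RIGHT: [alpha, delta, golf, echo, foxtrot, bravo, golf, golf]
i=0: L=alpha R=alpha -> agree -> alpha
i=1: L=echo, R=delta=BASE -> take LEFT -> echo
i=2: L=golf R=golf -> agree -> golf
i=3: L=echo R=echo -> agree -> echo
i=4: L=alpha=BASE, R=foxtrot -> take RIGHT -> foxtrot
i=5: BASE=charlie L=echo R=bravo all differ -> CONFLICT
i=6: L=delta, R=golf=BASE -> take LEFT -> delta
i=7: L=golf R=golf -> agree -> golf
Index 5 -> CONFLICT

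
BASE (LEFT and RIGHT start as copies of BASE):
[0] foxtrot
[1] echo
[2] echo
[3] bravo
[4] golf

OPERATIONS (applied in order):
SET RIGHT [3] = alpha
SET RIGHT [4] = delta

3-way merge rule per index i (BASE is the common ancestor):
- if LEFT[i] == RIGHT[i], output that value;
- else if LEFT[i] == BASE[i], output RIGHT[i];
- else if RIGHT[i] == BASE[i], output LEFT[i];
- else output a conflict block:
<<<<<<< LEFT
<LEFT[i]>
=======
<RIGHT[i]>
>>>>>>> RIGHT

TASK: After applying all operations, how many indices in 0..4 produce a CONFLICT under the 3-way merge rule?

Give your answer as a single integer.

Answer: 0

Derivation:
Final LEFT:  [foxtrot, echo, echo, bravo, golf]
Final RIGHT: [foxtrot, echo, echo, alpha, delta]
i=0: L=foxtrot R=foxtrot -> agree -> foxtrot
i=1: L=echo R=echo -> agree -> echo
i=2: L=echo R=echo -> agree -> echo
i=3: L=bravo=BASE, R=alpha -> take RIGHT -> alpha
i=4: L=golf=BASE, R=delta -> take RIGHT -> delta
Conflict count: 0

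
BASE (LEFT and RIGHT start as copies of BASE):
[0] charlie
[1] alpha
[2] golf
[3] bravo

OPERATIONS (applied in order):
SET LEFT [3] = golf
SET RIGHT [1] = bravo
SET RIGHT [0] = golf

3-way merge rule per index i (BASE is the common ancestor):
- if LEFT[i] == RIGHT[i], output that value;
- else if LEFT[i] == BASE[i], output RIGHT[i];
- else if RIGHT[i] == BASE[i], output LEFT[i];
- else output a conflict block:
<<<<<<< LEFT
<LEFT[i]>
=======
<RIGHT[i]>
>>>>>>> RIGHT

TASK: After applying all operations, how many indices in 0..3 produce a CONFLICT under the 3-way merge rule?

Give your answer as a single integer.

Answer: 0

Derivation:
Final LEFT:  [charlie, alpha, golf, golf]
Final RIGHT: [golf, bravo, golf, bravo]
i=0: L=charlie=BASE, R=golf -> take RIGHT -> golf
i=1: L=alpha=BASE, R=bravo -> take RIGHT -> bravo
i=2: L=golf R=golf -> agree -> golf
i=3: L=golf, R=bravo=BASE -> take LEFT -> golf
Conflict count: 0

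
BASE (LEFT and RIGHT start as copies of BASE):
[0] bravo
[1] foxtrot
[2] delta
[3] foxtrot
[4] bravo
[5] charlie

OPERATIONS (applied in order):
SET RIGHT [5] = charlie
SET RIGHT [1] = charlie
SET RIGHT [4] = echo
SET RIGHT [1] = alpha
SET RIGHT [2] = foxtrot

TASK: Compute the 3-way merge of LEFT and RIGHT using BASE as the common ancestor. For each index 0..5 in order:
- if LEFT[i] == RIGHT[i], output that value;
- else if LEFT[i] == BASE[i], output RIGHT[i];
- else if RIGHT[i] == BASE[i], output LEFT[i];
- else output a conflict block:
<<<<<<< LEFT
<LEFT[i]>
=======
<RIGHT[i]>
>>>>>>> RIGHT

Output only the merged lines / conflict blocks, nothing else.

Final LEFT:  [bravo, foxtrot, delta, foxtrot, bravo, charlie]
Final RIGHT: [bravo, alpha, foxtrot, foxtrot, echo, charlie]
i=0: L=bravo R=bravo -> agree -> bravo
i=1: L=foxtrot=BASE, R=alpha -> take RIGHT -> alpha
i=2: L=delta=BASE, R=foxtrot -> take RIGHT -> foxtrot
i=3: L=foxtrot R=foxtrot -> agree -> foxtrot
i=4: L=bravo=BASE, R=echo -> take RIGHT -> echo
i=5: L=charlie R=charlie -> agree -> charlie

Answer: bravo
alpha
foxtrot
foxtrot
echo
charlie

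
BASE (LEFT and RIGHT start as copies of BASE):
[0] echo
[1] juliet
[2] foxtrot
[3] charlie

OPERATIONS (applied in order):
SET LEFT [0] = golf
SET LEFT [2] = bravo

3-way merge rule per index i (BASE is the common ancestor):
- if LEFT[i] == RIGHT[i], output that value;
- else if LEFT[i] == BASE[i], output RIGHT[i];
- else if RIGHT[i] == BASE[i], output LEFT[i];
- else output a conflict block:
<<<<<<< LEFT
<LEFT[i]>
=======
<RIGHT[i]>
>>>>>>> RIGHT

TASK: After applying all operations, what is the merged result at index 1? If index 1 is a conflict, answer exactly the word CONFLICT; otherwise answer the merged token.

Final LEFT:  [golf, juliet, bravo, charlie]
Final RIGHT: [echo, juliet, foxtrot, charlie]
i=0: L=golf, R=echo=BASE -> take LEFT -> golf
i=1: L=juliet R=juliet -> agree -> juliet
i=2: L=bravo, R=foxtrot=BASE -> take LEFT -> bravo
i=3: L=charlie R=charlie -> agree -> charlie
Index 1 -> juliet

Answer: juliet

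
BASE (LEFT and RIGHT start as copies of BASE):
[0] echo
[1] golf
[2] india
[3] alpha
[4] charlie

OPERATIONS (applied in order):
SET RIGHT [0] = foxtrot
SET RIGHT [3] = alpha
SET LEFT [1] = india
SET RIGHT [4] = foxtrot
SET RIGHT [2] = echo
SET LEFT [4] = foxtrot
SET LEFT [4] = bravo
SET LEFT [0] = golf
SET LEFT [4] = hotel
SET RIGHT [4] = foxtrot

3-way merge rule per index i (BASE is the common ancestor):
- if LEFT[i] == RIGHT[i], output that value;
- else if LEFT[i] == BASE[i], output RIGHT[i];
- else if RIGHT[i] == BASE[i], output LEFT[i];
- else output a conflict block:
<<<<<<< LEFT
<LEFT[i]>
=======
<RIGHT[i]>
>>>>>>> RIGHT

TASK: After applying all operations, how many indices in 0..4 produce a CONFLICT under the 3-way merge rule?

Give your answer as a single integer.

Answer: 2

Derivation:
Final LEFT:  [golf, india, india, alpha, hotel]
Final RIGHT: [foxtrot, golf, echo, alpha, foxtrot]
i=0: BASE=echo L=golf R=foxtrot all differ -> CONFLICT
i=1: L=india, R=golf=BASE -> take LEFT -> india
i=2: L=india=BASE, R=echo -> take RIGHT -> echo
i=3: L=alpha R=alpha -> agree -> alpha
i=4: BASE=charlie L=hotel R=foxtrot all differ -> CONFLICT
Conflict count: 2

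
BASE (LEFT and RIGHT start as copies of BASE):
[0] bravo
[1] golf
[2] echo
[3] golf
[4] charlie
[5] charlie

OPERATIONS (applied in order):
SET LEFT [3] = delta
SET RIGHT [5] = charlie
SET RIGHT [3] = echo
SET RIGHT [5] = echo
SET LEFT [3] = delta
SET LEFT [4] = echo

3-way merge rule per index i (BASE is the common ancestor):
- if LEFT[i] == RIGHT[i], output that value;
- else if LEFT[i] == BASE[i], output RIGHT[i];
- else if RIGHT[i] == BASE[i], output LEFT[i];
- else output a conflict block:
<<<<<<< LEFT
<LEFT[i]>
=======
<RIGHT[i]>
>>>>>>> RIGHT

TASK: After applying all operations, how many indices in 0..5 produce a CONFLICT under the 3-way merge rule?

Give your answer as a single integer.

Answer: 1

Derivation:
Final LEFT:  [bravo, golf, echo, delta, echo, charlie]
Final RIGHT: [bravo, golf, echo, echo, charlie, echo]
i=0: L=bravo R=bravo -> agree -> bravo
i=1: L=golf R=golf -> agree -> golf
i=2: L=echo R=echo -> agree -> echo
i=3: BASE=golf L=delta R=echo all differ -> CONFLICT
i=4: L=echo, R=charlie=BASE -> take LEFT -> echo
i=5: L=charlie=BASE, R=echo -> take RIGHT -> echo
Conflict count: 1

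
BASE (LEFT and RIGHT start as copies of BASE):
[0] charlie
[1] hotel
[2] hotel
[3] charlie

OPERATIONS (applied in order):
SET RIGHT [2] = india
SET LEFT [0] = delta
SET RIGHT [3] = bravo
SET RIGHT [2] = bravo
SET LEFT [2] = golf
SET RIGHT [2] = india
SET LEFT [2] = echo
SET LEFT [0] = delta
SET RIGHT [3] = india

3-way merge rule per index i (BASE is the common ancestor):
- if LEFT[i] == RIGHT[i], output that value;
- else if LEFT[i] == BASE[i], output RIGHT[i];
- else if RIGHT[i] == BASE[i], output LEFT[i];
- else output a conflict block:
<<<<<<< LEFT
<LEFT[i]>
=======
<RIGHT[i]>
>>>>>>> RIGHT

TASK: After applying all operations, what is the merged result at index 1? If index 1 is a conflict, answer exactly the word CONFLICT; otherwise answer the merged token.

Final LEFT:  [delta, hotel, echo, charlie]
Final RIGHT: [charlie, hotel, india, india]
i=0: L=delta, R=charlie=BASE -> take LEFT -> delta
i=1: L=hotel R=hotel -> agree -> hotel
i=2: BASE=hotel L=echo R=india all differ -> CONFLICT
i=3: L=charlie=BASE, R=india -> take RIGHT -> india
Index 1 -> hotel

Answer: hotel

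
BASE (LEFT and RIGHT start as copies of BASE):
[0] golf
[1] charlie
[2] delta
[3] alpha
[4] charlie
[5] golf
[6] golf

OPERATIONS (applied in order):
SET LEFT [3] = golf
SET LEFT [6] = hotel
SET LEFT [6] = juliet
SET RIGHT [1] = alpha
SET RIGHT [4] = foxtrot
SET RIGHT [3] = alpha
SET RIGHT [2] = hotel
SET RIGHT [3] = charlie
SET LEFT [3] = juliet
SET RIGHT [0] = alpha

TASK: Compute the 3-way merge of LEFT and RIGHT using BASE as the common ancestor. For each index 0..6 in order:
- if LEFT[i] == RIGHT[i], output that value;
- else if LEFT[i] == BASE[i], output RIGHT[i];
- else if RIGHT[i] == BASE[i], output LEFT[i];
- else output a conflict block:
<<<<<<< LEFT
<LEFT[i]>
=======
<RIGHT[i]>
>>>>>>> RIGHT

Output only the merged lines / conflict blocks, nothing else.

Final LEFT:  [golf, charlie, delta, juliet, charlie, golf, juliet]
Final RIGHT: [alpha, alpha, hotel, charlie, foxtrot, golf, golf]
i=0: L=golf=BASE, R=alpha -> take RIGHT -> alpha
i=1: L=charlie=BASE, R=alpha -> take RIGHT -> alpha
i=2: L=delta=BASE, R=hotel -> take RIGHT -> hotel
i=3: BASE=alpha L=juliet R=charlie all differ -> CONFLICT
i=4: L=charlie=BASE, R=foxtrot -> take RIGHT -> foxtrot
i=5: L=golf R=golf -> agree -> golf
i=6: L=juliet, R=golf=BASE -> take LEFT -> juliet

Answer: alpha
alpha
hotel
<<<<<<< LEFT
juliet
=======
charlie
>>>>>>> RIGHT
foxtrot
golf
juliet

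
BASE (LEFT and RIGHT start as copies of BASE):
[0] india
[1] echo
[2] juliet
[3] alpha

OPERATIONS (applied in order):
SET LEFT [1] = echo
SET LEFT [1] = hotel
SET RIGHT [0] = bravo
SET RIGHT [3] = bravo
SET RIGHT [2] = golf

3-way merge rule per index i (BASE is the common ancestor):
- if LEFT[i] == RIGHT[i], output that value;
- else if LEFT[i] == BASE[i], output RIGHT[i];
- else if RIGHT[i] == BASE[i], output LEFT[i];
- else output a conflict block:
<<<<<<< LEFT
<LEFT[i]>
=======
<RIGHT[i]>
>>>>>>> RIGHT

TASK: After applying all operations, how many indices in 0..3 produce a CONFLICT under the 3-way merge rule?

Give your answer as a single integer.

Final LEFT:  [india, hotel, juliet, alpha]
Final RIGHT: [bravo, echo, golf, bravo]
i=0: L=india=BASE, R=bravo -> take RIGHT -> bravo
i=1: L=hotel, R=echo=BASE -> take LEFT -> hotel
i=2: L=juliet=BASE, R=golf -> take RIGHT -> golf
i=3: L=alpha=BASE, R=bravo -> take RIGHT -> bravo
Conflict count: 0

Answer: 0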